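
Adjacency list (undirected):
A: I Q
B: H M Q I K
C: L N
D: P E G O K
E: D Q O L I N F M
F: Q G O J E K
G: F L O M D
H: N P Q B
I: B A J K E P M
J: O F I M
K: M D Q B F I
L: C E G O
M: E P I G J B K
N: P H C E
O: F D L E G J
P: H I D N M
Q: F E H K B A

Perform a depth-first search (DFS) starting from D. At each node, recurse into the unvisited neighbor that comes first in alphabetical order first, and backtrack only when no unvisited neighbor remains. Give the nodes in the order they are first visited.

D → E → F → G → L → C → N → H → B → I → A → Q → K → M → J → O → P

Visit D
D → E
E → F
F → G
G → L
L → C
C → N
N → H
H → B
B → I
I → A
A → Q
Q → K
K → M
M → J
J → O
M → P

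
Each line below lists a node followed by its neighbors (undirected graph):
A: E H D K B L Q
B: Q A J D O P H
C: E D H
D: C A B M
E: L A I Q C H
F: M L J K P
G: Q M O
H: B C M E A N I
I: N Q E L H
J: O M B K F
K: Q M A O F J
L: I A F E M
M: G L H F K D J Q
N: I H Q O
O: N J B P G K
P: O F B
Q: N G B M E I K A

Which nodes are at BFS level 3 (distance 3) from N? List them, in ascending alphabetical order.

Level 0: N
Level 1: H, I, O, Q
Level 2: A, B, C, E, G, J, K, L, M, P
Level 3: D, F

D, F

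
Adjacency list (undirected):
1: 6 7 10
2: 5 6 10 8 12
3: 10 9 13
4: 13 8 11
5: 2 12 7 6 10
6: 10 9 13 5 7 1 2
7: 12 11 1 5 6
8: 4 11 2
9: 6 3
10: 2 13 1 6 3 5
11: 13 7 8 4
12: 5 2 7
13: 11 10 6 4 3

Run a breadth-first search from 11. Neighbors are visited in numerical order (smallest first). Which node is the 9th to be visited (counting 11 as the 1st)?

12

Visit 11; enqueue 4, 7, 8, 13 → queue [4, 7, 8, 13]
Visit 4 → queue [7, 8, 13]
Visit 7; enqueue 1, 5, 6, 12 → queue [8, 13, 1, 5, 6, 12]
Visit 8; enqueue 2 → queue [13, 1, 5, 6, 12, 2]
Visit 13; enqueue 3, 10 → queue [1, 5, 6, 12, 2, 3, 10]
Visit 1 → queue [5, 6, 12, 2, 3, 10]
Visit 5 → queue [6, 12, 2, 3, 10]
Visit 6; enqueue 9 → queue [12, 2, 3, 10, 9]
Visit 12 → queue [2, 3, 10, 9]
Visit 2 → queue [3, 10, 9]
Visit 3 → queue [10, 9]
Visit 10 → queue [9]
Visit 9 → queue []

Visit order: 11, 4, 7, 8, 13, 1, 5, 6, 12, 2, 3, 10, 9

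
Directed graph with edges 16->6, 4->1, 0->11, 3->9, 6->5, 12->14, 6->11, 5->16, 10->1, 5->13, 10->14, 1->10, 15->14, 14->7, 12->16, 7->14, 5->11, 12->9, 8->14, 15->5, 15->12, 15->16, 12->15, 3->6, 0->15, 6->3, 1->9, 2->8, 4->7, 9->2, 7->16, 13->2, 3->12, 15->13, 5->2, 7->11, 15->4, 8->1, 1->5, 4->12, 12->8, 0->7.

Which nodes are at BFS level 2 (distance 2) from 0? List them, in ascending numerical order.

Level 0: 0
Level 1: 7, 11, 15
Level 2: 4, 5, 12, 13, 14, 16
Level 3: 1, 2, 6, 8, 9
Level 4: 3, 10

4, 5, 12, 13, 14, 16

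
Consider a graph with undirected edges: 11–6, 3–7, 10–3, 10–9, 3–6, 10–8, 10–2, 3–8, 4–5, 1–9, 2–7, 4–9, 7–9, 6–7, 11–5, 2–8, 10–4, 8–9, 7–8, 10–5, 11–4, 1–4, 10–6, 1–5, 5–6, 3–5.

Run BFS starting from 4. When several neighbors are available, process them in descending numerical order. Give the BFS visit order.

4 11 10 9 5 1 6 8 3 2 7

Visit 4; enqueue 11, 10, 9, 5, 1 → queue [11, 10, 9, 5, 1]
Visit 11; enqueue 6 → queue [10, 9, 5, 1, 6]
Visit 10; enqueue 8, 3, 2 → queue [9, 5, 1, 6, 8, 3, 2]
Visit 9; enqueue 7 → queue [5, 1, 6, 8, 3, 2, 7]
Visit 5 → queue [1, 6, 8, 3, 2, 7]
Visit 1 → queue [6, 8, 3, 2, 7]
Visit 6 → queue [8, 3, 2, 7]
Visit 8 → queue [3, 2, 7]
Visit 3 → queue [2, 7]
Visit 2 → queue [7]
Visit 7 → queue []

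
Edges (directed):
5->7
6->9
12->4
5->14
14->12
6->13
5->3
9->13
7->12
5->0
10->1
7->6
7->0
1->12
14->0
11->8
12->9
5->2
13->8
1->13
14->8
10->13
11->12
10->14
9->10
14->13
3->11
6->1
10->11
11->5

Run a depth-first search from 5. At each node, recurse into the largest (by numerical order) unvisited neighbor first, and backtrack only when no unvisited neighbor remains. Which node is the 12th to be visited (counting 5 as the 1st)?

7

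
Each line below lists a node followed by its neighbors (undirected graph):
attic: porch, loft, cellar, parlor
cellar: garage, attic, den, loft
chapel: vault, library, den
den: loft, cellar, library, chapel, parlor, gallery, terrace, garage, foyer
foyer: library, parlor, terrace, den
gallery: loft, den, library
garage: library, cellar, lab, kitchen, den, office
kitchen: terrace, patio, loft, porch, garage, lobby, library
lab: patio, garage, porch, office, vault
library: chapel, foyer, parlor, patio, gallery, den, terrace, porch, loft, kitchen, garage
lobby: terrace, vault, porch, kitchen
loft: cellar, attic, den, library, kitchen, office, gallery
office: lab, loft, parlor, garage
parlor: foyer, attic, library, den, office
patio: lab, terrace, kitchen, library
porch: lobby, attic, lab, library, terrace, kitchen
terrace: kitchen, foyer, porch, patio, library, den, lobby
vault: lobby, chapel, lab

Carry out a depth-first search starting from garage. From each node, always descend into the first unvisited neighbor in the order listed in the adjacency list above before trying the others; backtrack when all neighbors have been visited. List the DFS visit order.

garage library chapel vault lobby terrace kitchen patio lab porch attic loft cellar den parlor foyer office gallery

Visit garage
garage → library
library → chapel
chapel → vault
vault → lobby
lobby → terrace
terrace → kitchen
kitchen → patio
patio → lab
lab → porch
porch → attic
attic → loft
loft → cellar
cellar → den
den → parlor
parlor → foyer
parlor → office
den → gallery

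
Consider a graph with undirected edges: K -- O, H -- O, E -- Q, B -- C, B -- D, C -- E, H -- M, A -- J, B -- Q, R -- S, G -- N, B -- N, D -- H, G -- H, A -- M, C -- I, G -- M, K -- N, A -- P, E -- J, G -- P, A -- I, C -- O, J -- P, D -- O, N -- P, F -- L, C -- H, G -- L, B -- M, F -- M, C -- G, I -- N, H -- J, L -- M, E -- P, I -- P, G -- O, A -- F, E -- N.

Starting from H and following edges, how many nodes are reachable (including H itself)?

17

BFS from H visits: H, O, M, J, G, D, C, K, L, F, B, A, P, E, N, I, Q
Reachable nodes: 17 of 19 total.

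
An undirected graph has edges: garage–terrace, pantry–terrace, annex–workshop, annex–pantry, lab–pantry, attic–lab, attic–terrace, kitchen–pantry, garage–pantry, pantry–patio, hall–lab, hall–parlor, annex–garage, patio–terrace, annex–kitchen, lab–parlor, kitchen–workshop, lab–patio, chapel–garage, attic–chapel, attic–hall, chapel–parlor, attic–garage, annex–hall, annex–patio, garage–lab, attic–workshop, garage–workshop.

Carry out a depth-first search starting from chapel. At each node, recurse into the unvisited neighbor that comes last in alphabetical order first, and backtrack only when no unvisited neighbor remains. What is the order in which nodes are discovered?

chapel -> parlor -> lab -> patio -> terrace -> pantry -> kitchen -> workshop -> garage -> attic -> hall -> annex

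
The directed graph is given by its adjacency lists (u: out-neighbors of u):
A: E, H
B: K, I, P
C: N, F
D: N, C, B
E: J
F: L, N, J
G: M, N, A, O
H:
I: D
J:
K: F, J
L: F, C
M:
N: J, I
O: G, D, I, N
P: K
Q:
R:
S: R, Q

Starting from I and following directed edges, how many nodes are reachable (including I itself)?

10

BFS from I visits: I, D, B, C, N, K, P, F, J, L
Reachable nodes: 10 of 19 total.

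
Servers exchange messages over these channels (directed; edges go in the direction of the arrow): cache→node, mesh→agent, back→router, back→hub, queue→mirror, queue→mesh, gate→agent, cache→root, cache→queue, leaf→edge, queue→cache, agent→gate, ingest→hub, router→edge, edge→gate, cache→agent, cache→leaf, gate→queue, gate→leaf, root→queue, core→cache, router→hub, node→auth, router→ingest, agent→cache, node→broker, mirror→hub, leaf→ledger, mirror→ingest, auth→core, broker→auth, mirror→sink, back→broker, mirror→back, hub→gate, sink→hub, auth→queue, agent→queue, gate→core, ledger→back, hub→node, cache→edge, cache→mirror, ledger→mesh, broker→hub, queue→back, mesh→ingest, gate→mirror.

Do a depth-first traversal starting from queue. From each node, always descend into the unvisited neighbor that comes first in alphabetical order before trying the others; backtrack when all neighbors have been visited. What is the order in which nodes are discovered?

Visit queue
queue → back
back → broker
broker → auth
auth → core
core → cache
cache → agent
agent → gate
gate → leaf
leaf → edge
leaf → ledger
ledger → mesh
mesh → ingest
ingest → hub
hub → node
gate → mirror
mirror → sink
cache → root
back → router

queue, back, broker, auth, core, cache, agent, gate, leaf, edge, ledger, mesh, ingest, hub, node, mirror, sink, root, router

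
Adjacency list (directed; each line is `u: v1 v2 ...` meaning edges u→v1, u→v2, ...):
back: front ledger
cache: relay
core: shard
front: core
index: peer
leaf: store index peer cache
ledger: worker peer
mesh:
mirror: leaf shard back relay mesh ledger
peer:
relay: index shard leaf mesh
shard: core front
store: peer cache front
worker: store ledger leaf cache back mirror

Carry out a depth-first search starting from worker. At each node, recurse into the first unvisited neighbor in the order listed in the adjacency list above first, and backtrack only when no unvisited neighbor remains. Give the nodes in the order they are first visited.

worker store peer cache relay index shard core front leaf mesh ledger back mirror

Visit worker
worker → store
store → peer
store → cache
cache → relay
relay → index
relay → shard
shard → core
shard → front
relay → leaf
relay → mesh
worker → ledger
worker → back
worker → mirror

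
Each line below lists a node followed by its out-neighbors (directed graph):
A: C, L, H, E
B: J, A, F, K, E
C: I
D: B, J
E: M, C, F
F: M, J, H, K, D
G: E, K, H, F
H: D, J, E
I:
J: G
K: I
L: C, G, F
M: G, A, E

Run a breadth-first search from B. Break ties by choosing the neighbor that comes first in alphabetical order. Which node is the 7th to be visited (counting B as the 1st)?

Visit B; enqueue A, E, F, J, K → queue [A, E, F, J, K]
Visit A; enqueue C, H, L → queue [E, F, J, K, C, H, L]
Visit E; enqueue M → queue [F, J, K, C, H, L, M]
Visit F; enqueue D → queue [J, K, C, H, L, M, D]
Visit J; enqueue G → queue [K, C, H, L, M, D, G]
Visit K; enqueue I → queue [C, H, L, M, D, G, I]
Visit C → queue [H, L, M, D, G, I]
Visit H → queue [L, M, D, G, I]
Visit L → queue [M, D, G, I]
Visit M → queue [D, G, I]
Visit D → queue [G, I]
Visit G → queue [I]
Visit I → queue []

Visit order: B, A, E, F, J, K, C, H, L, M, D, G, I

C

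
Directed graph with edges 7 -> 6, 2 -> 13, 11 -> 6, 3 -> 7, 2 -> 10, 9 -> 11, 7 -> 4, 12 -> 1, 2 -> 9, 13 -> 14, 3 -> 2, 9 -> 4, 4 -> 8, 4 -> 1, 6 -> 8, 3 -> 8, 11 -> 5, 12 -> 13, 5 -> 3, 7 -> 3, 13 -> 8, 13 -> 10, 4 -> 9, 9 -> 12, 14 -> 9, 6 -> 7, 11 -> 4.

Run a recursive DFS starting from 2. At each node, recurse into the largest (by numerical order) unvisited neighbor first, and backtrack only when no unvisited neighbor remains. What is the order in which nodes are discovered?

Visit 2
2 → 13
13 → 14
14 → 9
9 → 12
12 → 1
9 → 11
11 → 6
6 → 8
6 → 7
7 → 4
7 → 3
11 → 5
13 → 10

2, 13, 14, 9, 12, 1, 11, 6, 8, 7, 4, 3, 5, 10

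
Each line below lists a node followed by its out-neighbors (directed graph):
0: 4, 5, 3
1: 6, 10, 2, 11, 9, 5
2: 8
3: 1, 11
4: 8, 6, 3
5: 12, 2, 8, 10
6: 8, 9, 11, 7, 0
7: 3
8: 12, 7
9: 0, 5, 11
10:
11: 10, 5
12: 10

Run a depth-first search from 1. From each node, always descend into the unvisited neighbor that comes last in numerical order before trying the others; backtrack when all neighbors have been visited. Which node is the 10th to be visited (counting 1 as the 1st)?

Visit 1
1 → 11
11 → 10
11 → 5
5 → 12
5 → 8
8 → 7
7 → 3
5 → 2
1 → 9
9 → 0
0 → 4
4 → 6

Visit order: 1, 11, 10, 5, 12, 8, 7, 3, 2, 9, 0, 4, 6

9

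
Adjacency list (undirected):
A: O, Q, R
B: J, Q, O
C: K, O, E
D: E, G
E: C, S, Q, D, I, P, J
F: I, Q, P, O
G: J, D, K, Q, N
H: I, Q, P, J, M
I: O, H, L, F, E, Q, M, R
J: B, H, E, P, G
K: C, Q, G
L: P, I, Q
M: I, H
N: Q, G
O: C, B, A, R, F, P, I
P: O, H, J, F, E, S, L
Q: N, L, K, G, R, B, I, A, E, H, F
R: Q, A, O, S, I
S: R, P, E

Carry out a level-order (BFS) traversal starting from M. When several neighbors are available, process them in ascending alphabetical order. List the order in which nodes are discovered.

Visit M; enqueue H, I → queue [H, I]
Visit H; enqueue J, P, Q → queue [I, J, P, Q]
Visit I; enqueue E, F, L, O, R → queue [J, P, Q, E, F, L, O, R]
Visit J; enqueue B, G → queue [P, Q, E, F, L, O, R, B, G]
Visit P; enqueue S → queue [Q, E, F, L, O, R, B, G, S]
Visit Q; enqueue A, K, N → queue [E, F, L, O, R, B, G, S, A, K, N]
Visit E; enqueue C, D → queue [F, L, O, R, B, G, S, A, K, N, C, D]
Visit F → queue [L, O, R, B, G, S, A, K, N, C, D]
Visit L → queue [O, R, B, G, S, A, K, N, C, D]
Visit O → queue [R, B, G, S, A, K, N, C, D]
Visit R → queue [B, G, S, A, K, N, C, D]
Visit B → queue [G, S, A, K, N, C, D]
Visit G → queue [S, A, K, N, C, D]
Visit S → queue [A, K, N, C, D]
Visit A → queue [K, N, C, D]
Visit K → queue [N, C, D]
Visit N → queue [C, D]
Visit C → queue [D]
Visit D → queue []

M, H, I, J, P, Q, E, F, L, O, R, B, G, S, A, K, N, C, D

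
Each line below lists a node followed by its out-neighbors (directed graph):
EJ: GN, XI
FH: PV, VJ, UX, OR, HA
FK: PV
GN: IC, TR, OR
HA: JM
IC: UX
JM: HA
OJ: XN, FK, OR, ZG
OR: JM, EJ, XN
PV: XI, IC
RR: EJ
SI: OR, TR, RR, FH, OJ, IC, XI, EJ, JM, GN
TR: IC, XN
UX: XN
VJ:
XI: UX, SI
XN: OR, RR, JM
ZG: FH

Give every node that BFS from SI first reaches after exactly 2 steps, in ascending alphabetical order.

Level 0: SI
Level 1: EJ, FH, GN, IC, JM, OJ, OR, RR, TR, XI
Level 2: FK, HA, PV, UX, VJ, XN, ZG

FK, HA, PV, UX, VJ, XN, ZG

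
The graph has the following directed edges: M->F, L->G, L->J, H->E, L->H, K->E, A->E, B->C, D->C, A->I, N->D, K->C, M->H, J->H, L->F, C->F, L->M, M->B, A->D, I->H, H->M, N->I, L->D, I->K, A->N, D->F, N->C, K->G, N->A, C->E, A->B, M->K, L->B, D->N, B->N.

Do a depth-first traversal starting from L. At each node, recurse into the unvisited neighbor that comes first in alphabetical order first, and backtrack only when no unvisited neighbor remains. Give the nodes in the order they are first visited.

L B C E F N A D I H M K G J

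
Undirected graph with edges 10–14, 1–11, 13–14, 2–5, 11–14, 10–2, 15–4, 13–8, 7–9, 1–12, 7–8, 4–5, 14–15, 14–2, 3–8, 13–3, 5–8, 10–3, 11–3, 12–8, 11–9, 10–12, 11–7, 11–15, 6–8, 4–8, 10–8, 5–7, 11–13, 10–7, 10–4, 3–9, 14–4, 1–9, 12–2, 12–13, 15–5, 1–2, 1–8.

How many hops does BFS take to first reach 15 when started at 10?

Level 0: 10
Level 1: 2, 3, 4, 7, 8, 12, 14
Level 2: 1, 5, 6, 9, 11, 13, 15
15 first appears at level 2.

2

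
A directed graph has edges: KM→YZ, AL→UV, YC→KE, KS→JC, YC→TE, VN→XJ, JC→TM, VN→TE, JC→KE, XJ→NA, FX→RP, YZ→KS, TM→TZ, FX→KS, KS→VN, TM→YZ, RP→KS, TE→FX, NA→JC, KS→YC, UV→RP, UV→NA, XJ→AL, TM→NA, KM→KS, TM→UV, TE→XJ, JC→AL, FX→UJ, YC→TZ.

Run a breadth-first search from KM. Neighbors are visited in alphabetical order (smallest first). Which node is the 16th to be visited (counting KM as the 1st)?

RP

Visit KM; enqueue KS, YZ → queue [KS, YZ]
Visit KS; enqueue JC, VN, YC → queue [YZ, JC, VN, YC]
Visit YZ → queue [JC, VN, YC]
Visit JC; enqueue AL, KE, TM → queue [VN, YC, AL, KE, TM]
Visit VN; enqueue TE, XJ → queue [YC, AL, KE, TM, TE, XJ]
Visit YC; enqueue TZ → queue [AL, KE, TM, TE, XJ, TZ]
Visit AL; enqueue UV → queue [KE, TM, TE, XJ, TZ, UV]
Visit KE → queue [TM, TE, XJ, TZ, UV]
Visit TM; enqueue NA → queue [TE, XJ, TZ, UV, NA]
Visit TE; enqueue FX → queue [XJ, TZ, UV, NA, FX]
Visit XJ → queue [TZ, UV, NA, FX]
Visit TZ → queue [UV, NA, FX]
Visit UV; enqueue RP → queue [NA, FX, RP]
Visit NA → queue [FX, RP]
Visit FX; enqueue UJ → queue [RP, UJ]
Visit RP → queue [UJ]
Visit UJ → queue []

Visit order: KM, KS, YZ, JC, VN, YC, AL, KE, TM, TE, XJ, TZ, UV, NA, FX, RP, UJ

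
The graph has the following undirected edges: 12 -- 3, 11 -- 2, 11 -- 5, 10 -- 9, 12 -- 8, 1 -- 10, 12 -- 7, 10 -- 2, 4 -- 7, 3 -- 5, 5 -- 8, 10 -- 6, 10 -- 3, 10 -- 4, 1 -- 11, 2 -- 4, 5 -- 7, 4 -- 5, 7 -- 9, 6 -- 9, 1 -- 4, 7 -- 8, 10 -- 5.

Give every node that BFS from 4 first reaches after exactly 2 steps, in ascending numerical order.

3, 6, 8, 9, 11, 12

Level 0: 4
Level 1: 1, 2, 5, 7, 10
Level 2: 3, 6, 8, 9, 11, 12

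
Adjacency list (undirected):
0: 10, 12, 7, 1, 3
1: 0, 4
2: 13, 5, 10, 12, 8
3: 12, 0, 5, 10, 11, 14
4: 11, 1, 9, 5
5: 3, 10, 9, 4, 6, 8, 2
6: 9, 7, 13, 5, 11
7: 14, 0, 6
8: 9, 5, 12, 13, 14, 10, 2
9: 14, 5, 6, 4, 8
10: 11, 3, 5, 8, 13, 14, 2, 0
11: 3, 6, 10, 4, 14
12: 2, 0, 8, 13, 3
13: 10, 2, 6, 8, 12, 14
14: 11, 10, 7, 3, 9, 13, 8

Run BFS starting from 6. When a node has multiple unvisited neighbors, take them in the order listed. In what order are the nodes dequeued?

Visit 6; enqueue 9, 7, 13, 5, 11 → queue [9, 7, 13, 5, 11]
Visit 9; enqueue 14, 4, 8 → queue [7, 13, 5, 11, 14, 4, 8]
Visit 7; enqueue 0 → queue [13, 5, 11, 14, 4, 8, 0]
Visit 13; enqueue 10, 2, 12 → queue [5, 11, 14, 4, 8, 0, 10, 2, 12]
Visit 5; enqueue 3 → queue [11, 14, 4, 8, 0, 10, 2, 12, 3]
Visit 11 → queue [14, 4, 8, 0, 10, 2, 12, 3]
Visit 14 → queue [4, 8, 0, 10, 2, 12, 3]
Visit 4; enqueue 1 → queue [8, 0, 10, 2, 12, 3, 1]
Visit 8 → queue [0, 10, 2, 12, 3, 1]
Visit 0 → queue [10, 2, 12, 3, 1]
Visit 10 → queue [2, 12, 3, 1]
Visit 2 → queue [12, 3, 1]
Visit 12 → queue [3, 1]
Visit 3 → queue [1]
Visit 1 → queue []

6 -> 9 -> 7 -> 13 -> 5 -> 11 -> 14 -> 4 -> 8 -> 0 -> 10 -> 2 -> 12 -> 3 -> 1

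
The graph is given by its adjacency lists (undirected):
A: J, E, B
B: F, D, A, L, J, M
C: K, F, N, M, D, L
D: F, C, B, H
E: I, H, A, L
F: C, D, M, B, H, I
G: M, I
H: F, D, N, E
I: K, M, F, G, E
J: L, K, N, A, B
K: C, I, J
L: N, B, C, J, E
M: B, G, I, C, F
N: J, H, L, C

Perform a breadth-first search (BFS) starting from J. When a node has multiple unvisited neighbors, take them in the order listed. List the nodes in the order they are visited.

Visit J; enqueue L, K, N, A, B → queue [L, K, N, A, B]
Visit L; enqueue C, E → queue [K, N, A, B, C, E]
Visit K; enqueue I → queue [N, A, B, C, E, I]
Visit N; enqueue H → queue [A, B, C, E, I, H]
Visit A → queue [B, C, E, I, H]
Visit B; enqueue F, D, M → queue [C, E, I, H, F, D, M]
Visit C → queue [E, I, H, F, D, M]
Visit E → queue [I, H, F, D, M]
Visit I; enqueue G → queue [H, F, D, M, G]
Visit H → queue [F, D, M, G]
Visit F → queue [D, M, G]
Visit D → queue [M, G]
Visit M → queue [G]
Visit G → queue []

J, L, K, N, A, B, C, E, I, H, F, D, M, G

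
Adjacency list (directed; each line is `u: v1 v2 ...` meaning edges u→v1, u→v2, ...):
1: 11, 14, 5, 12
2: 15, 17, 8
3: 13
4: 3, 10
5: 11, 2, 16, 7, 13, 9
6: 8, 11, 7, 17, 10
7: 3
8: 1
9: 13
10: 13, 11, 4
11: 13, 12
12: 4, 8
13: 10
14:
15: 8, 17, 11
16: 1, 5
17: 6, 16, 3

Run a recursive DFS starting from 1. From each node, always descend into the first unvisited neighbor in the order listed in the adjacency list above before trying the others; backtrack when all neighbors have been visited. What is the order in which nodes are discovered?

Visit 1
1 → 11
11 → 13
13 → 10
10 → 4
4 → 3
11 → 12
12 → 8
1 → 14
1 → 5
5 → 2
2 → 15
15 → 17
17 → 6
6 → 7
17 → 16
5 → 9

1, 11, 13, 10, 4, 3, 12, 8, 14, 5, 2, 15, 17, 6, 7, 16, 9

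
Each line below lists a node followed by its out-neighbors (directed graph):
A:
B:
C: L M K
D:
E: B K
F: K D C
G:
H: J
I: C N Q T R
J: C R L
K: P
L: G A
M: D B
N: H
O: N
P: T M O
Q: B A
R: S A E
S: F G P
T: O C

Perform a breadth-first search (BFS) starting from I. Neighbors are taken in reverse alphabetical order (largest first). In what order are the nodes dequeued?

Visit I; enqueue T, R, Q, N, C → queue [T, R, Q, N, C]
Visit T; enqueue O → queue [R, Q, N, C, O]
Visit R; enqueue S, E, A → queue [Q, N, C, O, S, E, A]
Visit Q; enqueue B → queue [N, C, O, S, E, A, B]
Visit N; enqueue H → queue [C, O, S, E, A, B, H]
Visit C; enqueue M, L, K → queue [O, S, E, A, B, H, M, L, K]
Visit O → queue [S, E, A, B, H, M, L, K]
Visit S; enqueue P, G, F → queue [E, A, B, H, M, L, K, P, G, F]
Visit E → queue [A, B, H, M, L, K, P, G, F]
Visit A → queue [B, H, M, L, K, P, G, F]
Visit B → queue [H, M, L, K, P, G, F]
Visit H; enqueue J → queue [M, L, K, P, G, F, J]
Visit M; enqueue D → queue [L, K, P, G, F, J, D]
Visit L → queue [K, P, G, F, J, D]
Visit K → queue [P, G, F, J, D]
Visit P → queue [G, F, J, D]
Visit G → queue [F, J, D]
Visit F → queue [J, D]
Visit J → queue [D]
Visit D → queue []

I → T → R → Q → N → C → O → S → E → A → B → H → M → L → K → P → G → F → J → D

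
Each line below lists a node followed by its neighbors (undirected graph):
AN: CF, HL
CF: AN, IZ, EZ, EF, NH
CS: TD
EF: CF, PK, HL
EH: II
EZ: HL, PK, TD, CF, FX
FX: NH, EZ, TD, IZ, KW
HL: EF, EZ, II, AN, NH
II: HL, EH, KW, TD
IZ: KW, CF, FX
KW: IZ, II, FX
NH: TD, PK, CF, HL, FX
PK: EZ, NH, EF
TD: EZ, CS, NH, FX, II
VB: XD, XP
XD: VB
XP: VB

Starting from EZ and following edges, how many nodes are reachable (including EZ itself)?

14

BFS from EZ visits: EZ, HL, PK, TD, CF, FX, EF, II, AN, NH, CS, IZ, KW, EH
Reachable nodes: 14 of 17 total.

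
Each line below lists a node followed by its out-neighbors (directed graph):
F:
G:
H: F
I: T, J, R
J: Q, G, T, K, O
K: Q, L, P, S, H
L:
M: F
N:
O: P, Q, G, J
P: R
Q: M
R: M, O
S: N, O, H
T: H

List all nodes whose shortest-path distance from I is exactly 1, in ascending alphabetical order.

Level 0: I
Level 1: J, R, T
Level 2: G, H, K, M, O, Q
Level 3: F, L, P, S
Level 4: N

J, R, T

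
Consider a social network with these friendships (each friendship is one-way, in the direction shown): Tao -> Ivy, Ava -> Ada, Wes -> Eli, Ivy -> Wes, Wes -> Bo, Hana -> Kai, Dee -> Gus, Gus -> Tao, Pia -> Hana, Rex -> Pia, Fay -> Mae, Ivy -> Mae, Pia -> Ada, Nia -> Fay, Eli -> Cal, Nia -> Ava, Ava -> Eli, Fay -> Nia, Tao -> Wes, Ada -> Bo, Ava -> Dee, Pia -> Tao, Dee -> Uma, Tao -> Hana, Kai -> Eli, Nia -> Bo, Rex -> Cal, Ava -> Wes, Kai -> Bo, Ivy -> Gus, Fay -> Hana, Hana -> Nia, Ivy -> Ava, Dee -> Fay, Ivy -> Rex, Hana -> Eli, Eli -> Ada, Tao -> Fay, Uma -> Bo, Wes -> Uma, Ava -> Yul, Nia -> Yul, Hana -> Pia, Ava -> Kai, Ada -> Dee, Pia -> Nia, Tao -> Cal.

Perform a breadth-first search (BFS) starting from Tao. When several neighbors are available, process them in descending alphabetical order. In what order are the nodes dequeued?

Visit Tao; enqueue Wes, Ivy, Hana, Fay, Cal → queue [Wes, Ivy, Hana, Fay, Cal]
Visit Wes; enqueue Uma, Eli, Bo → queue [Ivy, Hana, Fay, Cal, Uma, Eli, Bo]
Visit Ivy; enqueue Rex, Mae, Gus, Ava → queue [Hana, Fay, Cal, Uma, Eli, Bo, Rex, Mae, Gus, Ava]
Visit Hana; enqueue Pia, Nia, Kai → queue [Fay, Cal, Uma, Eli, Bo, Rex, Mae, Gus, Ava, Pia, Nia, Kai]
Visit Fay → queue [Cal, Uma, Eli, Bo, Rex, Mae, Gus, Ava, Pia, Nia, Kai]
Visit Cal → queue [Uma, Eli, Bo, Rex, Mae, Gus, Ava, Pia, Nia, Kai]
Visit Uma → queue [Eli, Bo, Rex, Mae, Gus, Ava, Pia, Nia, Kai]
Visit Eli; enqueue Ada → queue [Bo, Rex, Mae, Gus, Ava, Pia, Nia, Kai, Ada]
Visit Bo → queue [Rex, Mae, Gus, Ava, Pia, Nia, Kai, Ada]
Visit Rex → queue [Mae, Gus, Ava, Pia, Nia, Kai, Ada]
Visit Mae → queue [Gus, Ava, Pia, Nia, Kai, Ada]
Visit Gus → queue [Ava, Pia, Nia, Kai, Ada]
Visit Ava; enqueue Yul, Dee → queue [Pia, Nia, Kai, Ada, Yul, Dee]
Visit Pia → queue [Nia, Kai, Ada, Yul, Dee]
Visit Nia → queue [Kai, Ada, Yul, Dee]
Visit Kai → queue [Ada, Yul, Dee]
Visit Ada → queue [Yul, Dee]
Visit Yul → queue [Dee]
Visit Dee → queue []

Tao, Wes, Ivy, Hana, Fay, Cal, Uma, Eli, Bo, Rex, Mae, Gus, Ava, Pia, Nia, Kai, Ada, Yul, Dee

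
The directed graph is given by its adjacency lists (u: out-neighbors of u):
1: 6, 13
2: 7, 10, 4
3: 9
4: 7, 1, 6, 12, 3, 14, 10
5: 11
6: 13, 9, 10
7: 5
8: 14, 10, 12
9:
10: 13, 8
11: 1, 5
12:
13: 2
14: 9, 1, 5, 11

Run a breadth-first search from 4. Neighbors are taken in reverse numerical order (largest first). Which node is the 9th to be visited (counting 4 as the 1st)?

Visit 4; enqueue 14, 12, 10, 7, 6, 3, 1 → queue [14, 12, 10, 7, 6, 3, 1]
Visit 14; enqueue 11, 9, 5 → queue [12, 10, 7, 6, 3, 1, 11, 9, 5]
Visit 12 → queue [10, 7, 6, 3, 1, 11, 9, 5]
Visit 10; enqueue 13, 8 → queue [7, 6, 3, 1, 11, 9, 5, 13, 8]
Visit 7 → queue [6, 3, 1, 11, 9, 5, 13, 8]
Visit 6 → queue [3, 1, 11, 9, 5, 13, 8]
Visit 3 → queue [1, 11, 9, 5, 13, 8]
Visit 1 → queue [11, 9, 5, 13, 8]
Visit 11 → queue [9, 5, 13, 8]
Visit 9 → queue [5, 13, 8]
Visit 5 → queue [13, 8]
Visit 13; enqueue 2 → queue [8, 2]
Visit 8 → queue [2]
Visit 2 → queue []

Visit order: 4, 14, 12, 10, 7, 6, 3, 1, 11, 9, 5, 13, 8, 2

11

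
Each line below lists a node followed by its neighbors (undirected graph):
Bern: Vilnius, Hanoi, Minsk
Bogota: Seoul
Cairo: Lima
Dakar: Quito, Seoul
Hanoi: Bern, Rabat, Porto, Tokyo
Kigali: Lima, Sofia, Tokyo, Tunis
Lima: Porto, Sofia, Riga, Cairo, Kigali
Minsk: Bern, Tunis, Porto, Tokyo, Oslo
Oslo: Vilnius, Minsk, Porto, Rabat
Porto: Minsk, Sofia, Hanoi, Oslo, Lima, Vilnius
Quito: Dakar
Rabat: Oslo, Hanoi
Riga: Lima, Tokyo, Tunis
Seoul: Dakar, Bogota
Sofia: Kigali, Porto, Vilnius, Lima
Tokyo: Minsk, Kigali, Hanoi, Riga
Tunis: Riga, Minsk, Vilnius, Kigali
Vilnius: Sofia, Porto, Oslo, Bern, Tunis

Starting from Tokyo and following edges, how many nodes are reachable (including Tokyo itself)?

BFS from Tokyo visits: Tokyo, Hanoi, Kigali, Minsk, Riga, Bern, Porto, Rabat, Lima, Sofia, Tunis, Oslo, Vilnius, Cairo
Reachable nodes: 14 of 18 total.

14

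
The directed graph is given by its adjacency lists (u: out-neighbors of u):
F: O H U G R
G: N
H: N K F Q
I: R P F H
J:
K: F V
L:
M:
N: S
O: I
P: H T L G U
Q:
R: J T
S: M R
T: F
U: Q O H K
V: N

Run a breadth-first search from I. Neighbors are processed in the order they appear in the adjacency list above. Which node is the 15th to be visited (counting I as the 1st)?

S

Visit I; enqueue R, P, F, H → queue [R, P, F, H]
Visit R; enqueue J, T → queue [P, F, H, J, T]
Visit P; enqueue L, G, U → queue [F, H, J, T, L, G, U]
Visit F; enqueue O → queue [H, J, T, L, G, U, O]
Visit H; enqueue N, K, Q → queue [J, T, L, G, U, O, N, K, Q]
Visit J → queue [T, L, G, U, O, N, K, Q]
Visit T → queue [L, G, U, O, N, K, Q]
Visit L → queue [G, U, O, N, K, Q]
Visit G → queue [U, O, N, K, Q]
Visit U → queue [O, N, K, Q]
Visit O → queue [N, K, Q]
Visit N; enqueue S → queue [K, Q, S]
Visit K; enqueue V → queue [Q, S, V]
Visit Q → queue [S, V]
Visit S; enqueue M → queue [V, M]
Visit V → queue [M]
Visit M → queue []

Visit order: I, R, P, F, H, J, T, L, G, U, O, N, K, Q, S, V, M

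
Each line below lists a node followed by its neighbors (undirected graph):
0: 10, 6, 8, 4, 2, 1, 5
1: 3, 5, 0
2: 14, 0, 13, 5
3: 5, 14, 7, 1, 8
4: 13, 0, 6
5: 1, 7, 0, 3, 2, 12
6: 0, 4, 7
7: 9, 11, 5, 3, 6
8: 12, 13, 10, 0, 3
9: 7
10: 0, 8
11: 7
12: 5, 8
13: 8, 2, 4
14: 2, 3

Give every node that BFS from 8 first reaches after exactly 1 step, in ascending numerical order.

0, 3, 10, 12, 13

Level 0: 8
Level 1: 0, 3, 10, 12, 13
Level 2: 1, 2, 4, 5, 6, 7, 14
Level 3: 9, 11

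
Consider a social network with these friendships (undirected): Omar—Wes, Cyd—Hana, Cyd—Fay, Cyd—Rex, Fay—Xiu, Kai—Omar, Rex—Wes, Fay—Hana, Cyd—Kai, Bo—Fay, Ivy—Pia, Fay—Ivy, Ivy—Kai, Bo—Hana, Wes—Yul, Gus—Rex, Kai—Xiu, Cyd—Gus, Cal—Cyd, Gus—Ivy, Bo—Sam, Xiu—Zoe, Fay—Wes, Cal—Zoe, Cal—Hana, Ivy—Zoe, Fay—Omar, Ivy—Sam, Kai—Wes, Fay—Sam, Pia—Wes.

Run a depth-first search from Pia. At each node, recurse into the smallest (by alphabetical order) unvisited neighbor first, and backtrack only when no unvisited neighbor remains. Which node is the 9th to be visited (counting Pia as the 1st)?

Rex

Visit Pia
Pia → Ivy
Ivy → Fay
Fay → Bo
Bo → Hana
Hana → Cal
Cal → Cyd
Cyd → Gus
Gus → Rex
Rex → Wes
Wes → Kai
Kai → Omar
Kai → Xiu
Xiu → Zoe
Wes → Yul
Bo → Sam

Visit order: Pia, Ivy, Fay, Bo, Hana, Cal, Cyd, Gus, Rex, Wes, Kai, Omar, Xiu, Zoe, Yul, Sam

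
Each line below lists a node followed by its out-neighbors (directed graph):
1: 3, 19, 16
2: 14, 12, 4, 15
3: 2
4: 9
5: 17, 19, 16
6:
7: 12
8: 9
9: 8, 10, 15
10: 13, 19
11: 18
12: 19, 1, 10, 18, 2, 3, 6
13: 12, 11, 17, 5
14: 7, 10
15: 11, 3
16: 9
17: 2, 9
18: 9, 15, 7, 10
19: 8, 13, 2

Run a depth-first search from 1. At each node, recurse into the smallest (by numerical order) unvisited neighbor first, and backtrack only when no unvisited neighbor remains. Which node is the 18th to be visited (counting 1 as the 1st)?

15

Visit 1
1 → 3
3 → 2
2 → 4
4 → 9
9 → 8
9 → 10
10 → 13
13 → 5
5 → 16
5 → 17
5 → 19
13 → 11
11 → 18
18 → 7
7 → 12
12 → 6
18 → 15
2 → 14

Visit order: 1, 3, 2, 4, 9, 8, 10, 13, 5, 16, 17, 19, 11, 18, 7, 12, 6, 15, 14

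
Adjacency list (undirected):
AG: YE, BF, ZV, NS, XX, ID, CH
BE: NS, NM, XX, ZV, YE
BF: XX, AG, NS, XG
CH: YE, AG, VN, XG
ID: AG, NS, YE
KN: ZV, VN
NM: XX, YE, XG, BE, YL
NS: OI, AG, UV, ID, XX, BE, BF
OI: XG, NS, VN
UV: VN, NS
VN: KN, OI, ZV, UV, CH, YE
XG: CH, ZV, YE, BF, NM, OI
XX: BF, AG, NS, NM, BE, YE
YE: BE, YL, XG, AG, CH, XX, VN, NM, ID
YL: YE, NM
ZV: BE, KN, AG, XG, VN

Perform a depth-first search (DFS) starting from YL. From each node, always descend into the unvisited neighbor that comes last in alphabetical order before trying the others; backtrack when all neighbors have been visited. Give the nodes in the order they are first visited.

Visit YL
YL → YE
YE → XX
XX → NS
NS → UV
UV → VN
VN → ZV
ZV → XG
XG → OI
XG → NM
NM → BE
XG → CH
CH → AG
AG → ID
AG → BF
ZV → KN

YL, YE, XX, NS, UV, VN, ZV, XG, OI, NM, BE, CH, AG, ID, BF, KN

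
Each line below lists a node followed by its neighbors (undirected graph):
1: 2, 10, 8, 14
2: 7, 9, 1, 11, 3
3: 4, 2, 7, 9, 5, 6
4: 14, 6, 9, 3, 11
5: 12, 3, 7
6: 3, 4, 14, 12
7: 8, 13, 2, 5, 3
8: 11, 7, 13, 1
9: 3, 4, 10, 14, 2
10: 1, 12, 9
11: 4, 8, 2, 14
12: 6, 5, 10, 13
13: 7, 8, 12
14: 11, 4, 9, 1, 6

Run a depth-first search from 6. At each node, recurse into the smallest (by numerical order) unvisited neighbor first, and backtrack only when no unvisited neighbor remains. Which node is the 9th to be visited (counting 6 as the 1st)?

10

Visit 6
6 → 3
3 → 2
2 → 1
1 → 8
8 → 7
7 → 5
5 → 12
12 → 10
10 → 9
9 → 4
4 → 11
11 → 14
12 → 13

Visit order: 6, 3, 2, 1, 8, 7, 5, 12, 10, 9, 4, 11, 14, 13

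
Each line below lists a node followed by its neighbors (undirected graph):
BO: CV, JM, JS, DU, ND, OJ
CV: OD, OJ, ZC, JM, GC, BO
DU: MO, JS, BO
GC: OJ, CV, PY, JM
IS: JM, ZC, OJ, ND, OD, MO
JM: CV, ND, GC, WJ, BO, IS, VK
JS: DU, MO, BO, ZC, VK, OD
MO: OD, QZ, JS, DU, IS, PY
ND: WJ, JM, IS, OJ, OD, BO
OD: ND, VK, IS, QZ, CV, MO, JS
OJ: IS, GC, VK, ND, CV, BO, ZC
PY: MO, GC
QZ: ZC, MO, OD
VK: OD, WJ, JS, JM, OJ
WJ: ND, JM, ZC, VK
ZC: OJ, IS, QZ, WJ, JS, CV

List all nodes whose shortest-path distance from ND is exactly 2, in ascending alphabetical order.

Level 0: ND
Level 1: BO, IS, JM, OD, OJ, WJ
Level 2: CV, DU, GC, JS, MO, QZ, VK, ZC
Level 3: PY

CV, DU, GC, JS, MO, QZ, VK, ZC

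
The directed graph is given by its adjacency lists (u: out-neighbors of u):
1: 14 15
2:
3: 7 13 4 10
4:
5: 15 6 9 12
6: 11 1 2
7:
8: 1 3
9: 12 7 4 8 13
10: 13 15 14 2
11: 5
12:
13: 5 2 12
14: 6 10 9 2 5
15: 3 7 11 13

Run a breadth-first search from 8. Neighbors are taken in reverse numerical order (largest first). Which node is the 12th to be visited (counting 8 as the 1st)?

2

Visit 8; enqueue 3, 1 → queue [3, 1]
Visit 3; enqueue 13, 10, 7, 4 → queue [1, 13, 10, 7, 4]
Visit 1; enqueue 15, 14 → queue [13, 10, 7, 4, 15, 14]
Visit 13; enqueue 12, 5, 2 → queue [10, 7, 4, 15, 14, 12, 5, 2]
Visit 10 → queue [7, 4, 15, 14, 12, 5, 2]
Visit 7 → queue [4, 15, 14, 12, 5, 2]
Visit 4 → queue [15, 14, 12, 5, 2]
Visit 15; enqueue 11 → queue [14, 12, 5, 2, 11]
Visit 14; enqueue 9, 6 → queue [12, 5, 2, 11, 9, 6]
Visit 12 → queue [5, 2, 11, 9, 6]
Visit 5 → queue [2, 11, 9, 6]
Visit 2 → queue [11, 9, 6]
Visit 11 → queue [9, 6]
Visit 9 → queue [6]
Visit 6 → queue []

Visit order: 8, 3, 1, 13, 10, 7, 4, 15, 14, 12, 5, 2, 11, 9, 6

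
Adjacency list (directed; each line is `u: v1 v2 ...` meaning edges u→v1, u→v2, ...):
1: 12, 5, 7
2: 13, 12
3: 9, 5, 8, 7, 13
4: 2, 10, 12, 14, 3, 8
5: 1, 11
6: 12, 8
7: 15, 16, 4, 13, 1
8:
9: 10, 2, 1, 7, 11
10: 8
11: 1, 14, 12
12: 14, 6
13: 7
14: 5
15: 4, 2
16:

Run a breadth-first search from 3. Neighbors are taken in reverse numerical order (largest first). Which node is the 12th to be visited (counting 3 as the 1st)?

15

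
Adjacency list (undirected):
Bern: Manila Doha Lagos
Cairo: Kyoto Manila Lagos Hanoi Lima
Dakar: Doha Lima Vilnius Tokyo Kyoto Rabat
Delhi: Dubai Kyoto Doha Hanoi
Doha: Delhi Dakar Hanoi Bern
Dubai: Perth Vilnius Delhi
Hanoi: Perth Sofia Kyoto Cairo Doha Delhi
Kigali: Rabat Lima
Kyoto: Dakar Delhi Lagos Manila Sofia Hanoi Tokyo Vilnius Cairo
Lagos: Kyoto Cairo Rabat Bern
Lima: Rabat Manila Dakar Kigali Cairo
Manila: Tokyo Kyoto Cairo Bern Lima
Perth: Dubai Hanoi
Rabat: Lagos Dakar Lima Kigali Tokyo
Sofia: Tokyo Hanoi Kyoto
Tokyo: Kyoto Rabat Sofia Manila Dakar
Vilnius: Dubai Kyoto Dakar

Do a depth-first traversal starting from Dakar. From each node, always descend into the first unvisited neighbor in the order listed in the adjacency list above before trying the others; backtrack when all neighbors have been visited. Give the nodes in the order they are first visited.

Dakar, Doha, Delhi, Dubai, Perth, Hanoi, Sofia, Tokyo, Kyoto, Lagos, Cairo, Manila, Bern, Lima, Rabat, Kigali, Vilnius

Visit Dakar
Dakar → Doha
Doha → Delhi
Delhi → Dubai
Dubai → Perth
Perth → Hanoi
Hanoi → Sofia
Sofia → Tokyo
Tokyo → Kyoto
Kyoto → Lagos
Lagos → Cairo
Cairo → Manila
Manila → Bern
Manila → Lima
Lima → Rabat
Rabat → Kigali
Kyoto → Vilnius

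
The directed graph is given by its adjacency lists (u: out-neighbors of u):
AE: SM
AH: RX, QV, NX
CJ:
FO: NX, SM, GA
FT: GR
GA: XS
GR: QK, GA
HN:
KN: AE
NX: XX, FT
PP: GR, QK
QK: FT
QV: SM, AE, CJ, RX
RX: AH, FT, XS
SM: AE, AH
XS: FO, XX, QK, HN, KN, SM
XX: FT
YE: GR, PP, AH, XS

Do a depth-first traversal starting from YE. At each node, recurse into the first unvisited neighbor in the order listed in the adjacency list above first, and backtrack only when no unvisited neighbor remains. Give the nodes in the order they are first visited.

YE, GR, QK, FT, GA, XS, FO, NX, XX, SM, AE, AH, RX, QV, CJ, HN, KN, PP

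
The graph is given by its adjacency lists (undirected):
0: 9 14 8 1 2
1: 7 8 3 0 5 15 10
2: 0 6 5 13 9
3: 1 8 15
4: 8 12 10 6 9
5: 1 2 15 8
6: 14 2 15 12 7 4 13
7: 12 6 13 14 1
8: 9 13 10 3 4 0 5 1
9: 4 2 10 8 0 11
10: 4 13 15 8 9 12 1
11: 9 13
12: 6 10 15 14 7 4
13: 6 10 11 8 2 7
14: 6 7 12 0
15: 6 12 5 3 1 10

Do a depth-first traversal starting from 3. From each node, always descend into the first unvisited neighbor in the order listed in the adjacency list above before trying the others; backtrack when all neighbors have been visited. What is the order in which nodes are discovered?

3 → 1 → 7 → 12 → 6 → 14 → 0 → 9 → 4 → 8 → 13 → 10 → 15 → 5 → 2 → 11

Visit 3
3 → 1
1 → 7
7 → 12
12 → 6
6 → 14
14 → 0
0 → 9
9 → 4
4 → 8
8 → 13
13 → 10
10 → 15
15 → 5
5 → 2
13 → 11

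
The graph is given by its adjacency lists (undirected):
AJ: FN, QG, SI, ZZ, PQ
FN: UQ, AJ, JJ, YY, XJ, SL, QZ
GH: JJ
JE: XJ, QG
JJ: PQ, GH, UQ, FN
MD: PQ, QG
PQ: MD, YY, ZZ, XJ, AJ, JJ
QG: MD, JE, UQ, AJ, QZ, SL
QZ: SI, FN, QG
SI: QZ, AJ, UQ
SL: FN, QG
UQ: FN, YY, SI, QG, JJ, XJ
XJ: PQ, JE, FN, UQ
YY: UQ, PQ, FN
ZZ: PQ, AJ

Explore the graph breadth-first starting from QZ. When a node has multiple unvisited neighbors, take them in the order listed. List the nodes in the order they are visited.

Visit QZ; enqueue SI, FN, QG → queue [SI, FN, QG]
Visit SI; enqueue AJ, UQ → queue [FN, QG, AJ, UQ]
Visit FN; enqueue JJ, YY, XJ, SL → queue [QG, AJ, UQ, JJ, YY, XJ, SL]
Visit QG; enqueue MD, JE → queue [AJ, UQ, JJ, YY, XJ, SL, MD, JE]
Visit AJ; enqueue ZZ, PQ → queue [UQ, JJ, YY, XJ, SL, MD, JE, ZZ, PQ]
Visit UQ → queue [JJ, YY, XJ, SL, MD, JE, ZZ, PQ]
Visit JJ; enqueue GH → queue [YY, XJ, SL, MD, JE, ZZ, PQ, GH]
Visit YY → queue [XJ, SL, MD, JE, ZZ, PQ, GH]
Visit XJ → queue [SL, MD, JE, ZZ, PQ, GH]
Visit SL → queue [MD, JE, ZZ, PQ, GH]
Visit MD → queue [JE, ZZ, PQ, GH]
Visit JE → queue [ZZ, PQ, GH]
Visit ZZ → queue [PQ, GH]
Visit PQ → queue [GH]
Visit GH → queue []

QZ -> SI -> FN -> QG -> AJ -> UQ -> JJ -> YY -> XJ -> SL -> MD -> JE -> ZZ -> PQ -> GH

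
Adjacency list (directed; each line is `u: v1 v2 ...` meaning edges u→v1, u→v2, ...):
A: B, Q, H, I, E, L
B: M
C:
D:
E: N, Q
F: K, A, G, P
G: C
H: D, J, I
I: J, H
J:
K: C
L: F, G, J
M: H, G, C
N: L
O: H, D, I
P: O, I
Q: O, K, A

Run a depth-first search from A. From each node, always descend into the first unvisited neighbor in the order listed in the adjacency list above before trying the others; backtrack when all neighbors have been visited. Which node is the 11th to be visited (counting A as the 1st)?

Visit A
A → B
B → M
M → H
H → D
H → J
H → I
M → G
G → C
A → Q
Q → O
Q → K
A → E
E → N
N → L
L → F
F → P

Visit order: A, B, M, H, D, J, I, G, C, Q, O, K, E, N, L, F, P

O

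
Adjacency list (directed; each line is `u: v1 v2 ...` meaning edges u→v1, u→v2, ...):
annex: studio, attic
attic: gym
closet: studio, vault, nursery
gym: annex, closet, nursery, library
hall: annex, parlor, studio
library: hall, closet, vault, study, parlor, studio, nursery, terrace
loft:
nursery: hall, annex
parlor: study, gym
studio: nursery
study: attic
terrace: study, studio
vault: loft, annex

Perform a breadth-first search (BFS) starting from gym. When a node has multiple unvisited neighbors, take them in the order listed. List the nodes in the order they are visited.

Visit gym; enqueue annex, closet, nursery, library → queue [annex, closet, nursery, library]
Visit annex; enqueue studio, attic → queue [closet, nursery, library, studio, attic]
Visit closet; enqueue vault → queue [nursery, library, studio, attic, vault]
Visit nursery; enqueue hall → queue [library, studio, attic, vault, hall]
Visit library; enqueue study, parlor, terrace → queue [studio, attic, vault, hall, study, parlor, terrace]
Visit studio → queue [attic, vault, hall, study, parlor, terrace]
Visit attic → queue [vault, hall, study, parlor, terrace]
Visit vault; enqueue loft → queue [hall, study, parlor, terrace, loft]
Visit hall → queue [study, parlor, terrace, loft]
Visit study → queue [parlor, terrace, loft]
Visit parlor → queue [terrace, loft]
Visit terrace → queue [loft]
Visit loft → queue []

gym, annex, closet, nursery, library, studio, attic, vault, hall, study, parlor, terrace, loft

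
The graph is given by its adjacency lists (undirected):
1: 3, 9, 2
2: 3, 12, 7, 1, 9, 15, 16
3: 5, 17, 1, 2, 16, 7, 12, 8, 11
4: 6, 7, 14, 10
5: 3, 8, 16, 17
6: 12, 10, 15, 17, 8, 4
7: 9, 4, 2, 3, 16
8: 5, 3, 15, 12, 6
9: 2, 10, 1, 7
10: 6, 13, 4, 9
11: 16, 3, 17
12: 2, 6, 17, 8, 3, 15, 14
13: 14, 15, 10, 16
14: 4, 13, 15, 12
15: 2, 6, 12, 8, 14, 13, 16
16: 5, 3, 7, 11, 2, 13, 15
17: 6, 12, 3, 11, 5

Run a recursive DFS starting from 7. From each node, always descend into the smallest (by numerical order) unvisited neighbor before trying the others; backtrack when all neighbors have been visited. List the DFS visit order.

Visit 7
7 → 2
2 → 1
1 → 3
3 → 5
5 → 8
8 → 6
6 → 4
4 → 10
10 → 9
10 → 13
13 → 14
14 → 12
12 → 15
15 → 16
16 → 11
11 → 17

7 -> 2 -> 1 -> 3 -> 5 -> 8 -> 6 -> 4 -> 10 -> 9 -> 13 -> 14 -> 12 -> 15 -> 16 -> 11 -> 17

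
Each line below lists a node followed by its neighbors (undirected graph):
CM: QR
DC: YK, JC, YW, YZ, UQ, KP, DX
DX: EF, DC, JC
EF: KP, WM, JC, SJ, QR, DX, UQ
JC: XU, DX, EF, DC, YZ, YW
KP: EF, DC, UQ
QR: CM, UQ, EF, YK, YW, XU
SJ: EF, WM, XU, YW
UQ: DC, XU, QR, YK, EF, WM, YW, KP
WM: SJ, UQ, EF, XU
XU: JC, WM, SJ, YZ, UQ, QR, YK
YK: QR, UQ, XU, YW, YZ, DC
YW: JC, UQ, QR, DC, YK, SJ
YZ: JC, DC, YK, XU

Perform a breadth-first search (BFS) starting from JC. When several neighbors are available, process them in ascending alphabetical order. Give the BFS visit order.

JC → DC → DX → EF → XU → YW → YZ → KP → UQ → YK → QR → SJ → WM → CM

Visit JC; enqueue DC, DX, EF, XU, YW, YZ → queue [DC, DX, EF, XU, YW, YZ]
Visit DC; enqueue KP, UQ, YK → queue [DX, EF, XU, YW, YZ, KP, UQ, YK]
Visit DX → queue [EF, XU, YW, YZ, KP, UQ, YK]
Visit EF; enqueue QR, SJ, WM → queue [XU, YW, YZ, KP, UQ, YK, QR, SJ, WM]
Visit XU → queue [YW, YZ, KP, UQ, YK, QR, SJ, WM]
Visit YW → queue [YZ, KP, UQ, YK, QR, SJ, WM]
Visit YZ → queue [KP, UQ, YK, QR, SJ, WM]
Visit KP → queue [UQ, YK, QR, SJ, WM]
Visit UQ → queue [YK, QR, SJ, WM]
Visit YK → queue [QR, SJ, WM]
Visit QR; enqueue CM → queue [SJ, WM, CM]
Visit SJ → queue [WM, CM]
Visit WM → queue [CM]
Visit CM → queue []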